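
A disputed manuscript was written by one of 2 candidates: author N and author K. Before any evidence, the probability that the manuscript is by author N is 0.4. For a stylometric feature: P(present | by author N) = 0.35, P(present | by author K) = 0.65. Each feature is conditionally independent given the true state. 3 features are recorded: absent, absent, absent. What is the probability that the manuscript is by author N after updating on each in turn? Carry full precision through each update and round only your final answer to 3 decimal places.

0.810

After 'absent': P(author N) = 0.65·0.4000 / (0.65·0.4000 + 0.35·0.6000) ≈ 0.5532
After 'absent': P(author N) = 0.65·0.5532 / (0.65·0.5532 + 0.35·0.4468) ≈ 0.6969
After 'absent': P(author N) = 0.65·0.6969 / (0.65·0.6969 + 0.35·0.3031) ≈ 0.8103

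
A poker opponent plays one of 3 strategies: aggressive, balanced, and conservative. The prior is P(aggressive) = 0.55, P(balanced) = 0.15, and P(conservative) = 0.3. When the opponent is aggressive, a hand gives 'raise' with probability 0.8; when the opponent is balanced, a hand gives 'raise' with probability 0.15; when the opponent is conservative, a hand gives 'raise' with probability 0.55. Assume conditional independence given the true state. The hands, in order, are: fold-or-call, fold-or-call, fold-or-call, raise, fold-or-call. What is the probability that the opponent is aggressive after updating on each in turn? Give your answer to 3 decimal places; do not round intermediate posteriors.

After 'fold-or-call': normaliser = 0.2·0.5500 + 0.85·0.1500 + 0.45·0.3000; P(aggressive) ≈ 0.2953, P(balanced) ≈ 0.3423, P(conservative) ≈ 0.3624
After 'fold-or-call': normaliser = 0.2·0.2953 + 0.85·0.3423 + 0.45·0.3624; P(aggressive) ≈ 0.1151, P(balanced) ≈ 0.5670, P(conservative) ≈ 0.3179
After 'fold-or-call': normaliser = 0.2·0.1151 + 0.85·0.5670 + 0.45·0.3179; P(aggressive) ≈ 0.0355, P(balanced) ≈ 0.7438, P(conservative) ≈ 0.2207
After 'raise': normaliser = 0.8·0.0355 + 0.15·0.7438 + 0.55·0.2207; P(aggressive) ≈ 0.1087, P(balanced) ≈ 0.4268, P(conservative) ≈ 0.4644
After 'fold-or-call': normaliser = 0.2·0.1087 + 0.85·0.4268 + 0.45·0.4644; P(aggressive) ≈ 0.0366, P(balanced) ≈ 0.6112, P(conservative) ≈ 0.3521

0.037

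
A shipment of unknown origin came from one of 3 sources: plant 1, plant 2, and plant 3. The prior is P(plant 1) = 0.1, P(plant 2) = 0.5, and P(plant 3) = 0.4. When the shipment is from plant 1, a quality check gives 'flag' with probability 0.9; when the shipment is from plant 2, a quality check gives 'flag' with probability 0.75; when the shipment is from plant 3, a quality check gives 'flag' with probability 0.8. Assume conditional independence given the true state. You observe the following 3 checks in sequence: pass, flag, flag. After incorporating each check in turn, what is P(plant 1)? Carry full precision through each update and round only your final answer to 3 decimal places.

0.062

After 'pass': normaliser = 0.1·0.1000 + 0.25·0.5000 + 0.2·0.4000; P(plant 1) ≈ 0.0465, P(plant 2) ≈ 0.5814, P(plant 3) ≈ 0.3721
After 'flag': normaliser = 0.9·0.0465 + 0.75·0.5814 + 0.8·0.3721; P(plant 1) ≈ 0.0540, P(plant 2) ≈ 0.5622, P(plant 3) ≈ 0.3838
After 'flag': normaliser = 0.9·0.0540 + 0.75·0.5622 + 0.8·0.3838; P(plant 1) ≈ 0.0625, P(plant 2) ≈ 0.5425, P(plant 3) ≈ 0.3950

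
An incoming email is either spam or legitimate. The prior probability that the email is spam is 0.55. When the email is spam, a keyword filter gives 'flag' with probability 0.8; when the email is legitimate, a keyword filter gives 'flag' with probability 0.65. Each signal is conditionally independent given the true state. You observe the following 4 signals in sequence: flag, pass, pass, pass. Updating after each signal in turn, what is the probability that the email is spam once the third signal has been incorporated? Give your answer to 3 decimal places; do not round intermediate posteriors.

After 'flag': P(spam) = 0.8·0.5500 / (0.8·0.5500 + 0.65·0.4500) ≈ 0.6007
After 'pass': P(spam) = 0.2·0.6007 / (0.2·0.6007 + 0.35·0.3993) ≈ 0.4622
After 'pass': P(spam) = 0.2·0.4622 / (0.2·0.4622 + 0.35·0.5378) ≈ 0.3294

0.329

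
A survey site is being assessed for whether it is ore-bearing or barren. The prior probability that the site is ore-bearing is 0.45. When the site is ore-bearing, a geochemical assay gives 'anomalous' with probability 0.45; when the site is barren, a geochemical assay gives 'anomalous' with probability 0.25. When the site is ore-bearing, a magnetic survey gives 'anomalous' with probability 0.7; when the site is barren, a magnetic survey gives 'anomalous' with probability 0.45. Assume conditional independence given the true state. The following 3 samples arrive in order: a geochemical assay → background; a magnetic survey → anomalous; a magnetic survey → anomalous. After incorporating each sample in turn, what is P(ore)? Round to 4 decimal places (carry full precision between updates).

Apply Bayes' rule sequentially, carrying P(ore) forward.
After a geochemical assay='background': P(ore) = 0.55·0.4500 / (0.55·0.4500 + 0.75·0.5500) ≈ 0.3750
After a magnetic survey='anomalous': P(ore) = 0.7·0.3750 / (0.7·0.3750 + 0.45·0.6250) ≈ 0.4828
After a magnetic survey='anomalous': P(ore) = 0.7·0.4828 / (0.7·0.4828 + 0.45·0.5172) ≈ 0.5921

0.5921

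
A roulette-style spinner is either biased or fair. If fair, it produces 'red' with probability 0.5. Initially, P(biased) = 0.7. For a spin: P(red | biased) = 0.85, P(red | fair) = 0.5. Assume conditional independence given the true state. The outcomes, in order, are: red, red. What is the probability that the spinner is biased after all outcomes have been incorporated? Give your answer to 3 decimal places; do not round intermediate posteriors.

Apply Bayes' rule sequentially, carrying P(biased) forward.
After 'red': P(biased) = 0.85·0.7000 / (0.85·0.7000 + 0.5·0.3000) ≈ 0.7987
After 'red': P(biased) = 0.85·0.7987 / (0.85·0.7987 + 0.5·0.2013) ≈ 0.8709

0.871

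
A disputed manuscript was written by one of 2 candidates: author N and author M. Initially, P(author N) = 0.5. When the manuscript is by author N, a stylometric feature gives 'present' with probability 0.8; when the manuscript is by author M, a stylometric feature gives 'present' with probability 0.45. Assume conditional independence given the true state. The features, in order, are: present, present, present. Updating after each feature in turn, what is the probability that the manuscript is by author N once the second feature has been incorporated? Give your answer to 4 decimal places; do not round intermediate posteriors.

0.7596

After 'present': P(author N) = 0.8·0.5000 / (0.8·0.5000 + 0.45·0.5000) ≈ 0.6400
After 'present': P(author N) = 0.8·0.6400 / (0.8·0.6400 + 0.45·0.3600) ≈ 0.7596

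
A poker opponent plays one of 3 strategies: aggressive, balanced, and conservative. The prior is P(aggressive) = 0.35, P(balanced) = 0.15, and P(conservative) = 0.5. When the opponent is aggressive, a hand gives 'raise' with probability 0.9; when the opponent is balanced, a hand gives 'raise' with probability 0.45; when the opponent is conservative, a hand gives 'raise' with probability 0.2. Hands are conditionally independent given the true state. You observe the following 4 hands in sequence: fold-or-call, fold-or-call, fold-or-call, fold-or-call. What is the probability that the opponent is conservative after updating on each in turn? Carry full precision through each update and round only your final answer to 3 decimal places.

After 'fold-or-call': normaliser = 0.1·0.3500 + 0.55·0.1500 + 0.8·0.5000; P(aggressive) ≈ 0.0676, P(balanced) ≈ 0.1594, P(conservative) ≈ 0.7729
After 'fold-or-call': normaliser = 0.1·0.0676 + 0.55·0.1594 + 0.8·0.7729; P(aggressive) ≈ 0.0095, P(balanced) ≈ 0.1230, P(conservative) ≈ 0.8675
After 'fold-or-call': normaliser = 0.1·0.0095 + 0.55·0.1230 + 0.8·0.8675; P(aggressive) ≈ 0.0012, P(balanced) ≈ 0.0887, P(conservative) ≈ 0.9100
After 'fold-or-call': normaliser = 0.1·0.0012 + 0.55·0.0887 + 0.8·0.9100; P(aggressive) ≈ 0.0002, P(balanced) ≈ 0.0628, P(conservative) ≈ 0.9370

0.937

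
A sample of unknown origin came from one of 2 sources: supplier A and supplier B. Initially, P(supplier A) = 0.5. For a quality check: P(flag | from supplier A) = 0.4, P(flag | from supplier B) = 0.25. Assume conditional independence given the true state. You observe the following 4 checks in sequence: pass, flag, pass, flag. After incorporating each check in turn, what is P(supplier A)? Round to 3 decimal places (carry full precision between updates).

0.621

After 'pass': P(supplier A) = 0.6·0.5000 / (0.6·0.5000 + 0.75·0.5000) ≈ 0.4444
After 'flag': P(supplier A) = 0.4·0.4444 / (0.4·0.4444 + 0.25·0.5556) ≈ 0.5614
After 'pass': P(supplier A) = 0.6·0.5614 / (0.6·0.5614 + 0.75·0.4386) ≈ 0.5059
After 'flag': P(supplier A) = 0.4·0.5059 / (0.4·0.5059 + 0.25·0.4941) ≈ 0.6210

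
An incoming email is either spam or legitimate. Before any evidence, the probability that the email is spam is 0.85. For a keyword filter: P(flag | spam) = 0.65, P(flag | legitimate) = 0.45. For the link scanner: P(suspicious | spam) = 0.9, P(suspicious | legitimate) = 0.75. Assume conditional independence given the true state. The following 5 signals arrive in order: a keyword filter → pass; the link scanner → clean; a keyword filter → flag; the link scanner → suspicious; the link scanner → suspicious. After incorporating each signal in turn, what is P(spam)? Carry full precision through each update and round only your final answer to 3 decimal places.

0.750

After a keyword filter='pass': P(spam) = 0.35·0.8500 / (0.35·0.8500 + 0.55·0.1500) ≈ 0.7829
After the link scanner='clean': P(spam) = 0.1·0.7829 / (0.1·0.7829 + 0.25·0.2171) ≈ 0.5906
After a keyword filter='flag': P(spam) = 0.65·0.5906 / (0.65·0.5906 + 0.45·0.4094) ≈ 0.6757
After the link scanner='suspicious': P(spam) = 0.9·0.6757 / (0.9·0.6757 + 0.75·0.3243) ≈ 0.7143
After the link scanner='suspicious': P(spam) = 0.9·0.7143 / (0.9·0.7143 + 0.75·0.2857) ≈ 0.7500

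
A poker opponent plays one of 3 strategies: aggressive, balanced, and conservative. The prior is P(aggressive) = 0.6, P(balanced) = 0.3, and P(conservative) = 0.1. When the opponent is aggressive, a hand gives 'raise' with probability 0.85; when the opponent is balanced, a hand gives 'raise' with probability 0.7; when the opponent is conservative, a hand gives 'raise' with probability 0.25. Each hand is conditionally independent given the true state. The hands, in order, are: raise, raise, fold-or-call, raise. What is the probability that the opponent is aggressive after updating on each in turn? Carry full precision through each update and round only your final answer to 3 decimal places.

0.633

After 'raise': normaliser = 0.85·0.6000 + 0.7·0.3000 + 0.25·0.1000; P(aggressive) ≈ 0.6846, P(balanced) ≈ 0.2819, P(conservative) ≈ 0.0336
After 'raise': normaliser = 0.85·0.6846 + 0.7·0.2819 + 0.25·0.0336; P(aggressive) ≈ 0.7388, P(balanced) ≈ 0.2505, P(conservative) ≈ 0.0107
After 'fold-or-call': normaliser = 0.15·0.7388 + 0.3·0.2505 + 0.75·0.0107; P(aggressive) ≈ 0.5713, P(balanced) ≈ 0.3875, P(conservative) ≈ 0.0412
After 'raise': normaliser = 0.85·0.5713 + 0.7·0.3875 + 0.25·0.0412; P(aggressive) ≈ 0.6330, P(balanced) ≈ 0.3536, P(conservative) ≈ 0.0134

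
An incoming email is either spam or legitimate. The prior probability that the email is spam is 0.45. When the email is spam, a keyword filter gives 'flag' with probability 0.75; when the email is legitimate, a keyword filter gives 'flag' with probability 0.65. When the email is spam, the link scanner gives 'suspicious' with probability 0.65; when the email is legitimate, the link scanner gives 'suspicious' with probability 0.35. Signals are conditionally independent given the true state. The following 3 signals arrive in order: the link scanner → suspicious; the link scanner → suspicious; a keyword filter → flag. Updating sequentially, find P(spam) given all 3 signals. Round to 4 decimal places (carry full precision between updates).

0.7650

After the link scanner='suspicious': P(spam) = 0.65·0.4500 / (0.65·0.4500 + 0.35·0.5500) ≈ 0.6031
After the link scanner='suspicious': P(spam) = 0.65·0.6031 / (0.65·0.6031 + 0.35·0.3969) ≈ 0.7383
After a keyword filter='flag': P(spam) = 0.75·0.7383 / (0.75·0.7383 + 0.65·0.2617) ≈ 0.7650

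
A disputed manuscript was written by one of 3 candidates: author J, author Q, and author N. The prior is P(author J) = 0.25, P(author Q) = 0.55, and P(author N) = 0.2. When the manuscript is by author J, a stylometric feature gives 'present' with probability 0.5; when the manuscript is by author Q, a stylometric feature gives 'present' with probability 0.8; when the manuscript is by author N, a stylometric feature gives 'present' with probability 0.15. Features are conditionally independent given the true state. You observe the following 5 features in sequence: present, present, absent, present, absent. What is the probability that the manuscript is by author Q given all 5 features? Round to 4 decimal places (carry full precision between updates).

Apply Bayes' rule sequentially, carrying P(author Q) forward.
After 'present': normaliser = 0.5·0.2500 + 0.8·0.5500 + 0.15·0.2000; P(author J) ≈ 0.2101, P(author Q) ≈ 0.7395, P(author N) ≈ 0.0504
After 'present': normaliser = 0.5·0.2101 + 0.8·0.7395 + 0.15·0.0504; P(author J) ≈ 0.1492, P(author Q) ≈ 0.8401, P(author N) ≈ 0.0107
After 'absent': normaliser = 0.5·0.1492 + 0.2·0.8401 + 0.85·0.0107; P(author J) ≈ 0.2963, P(author Q) ≈ 0.6675, P(author N) ≈ 0.0363
After 'present': normaliser = 0.5·0.2963 + 0.8·0.6675 + 0.15·0.0363; P(author J) ≈ 0.2155, P(author Q) ≈ 0.7766, P(author N) ≈ 0.0079
After 'absent': normaliser = 0.5·0.2155 + 0.2·0.7766 + 0.85·0.0079; P(author J) ≈ 0.3993, P(author Q) ≈ 0.5757, P(author N) ≈ 0.0249

0.5757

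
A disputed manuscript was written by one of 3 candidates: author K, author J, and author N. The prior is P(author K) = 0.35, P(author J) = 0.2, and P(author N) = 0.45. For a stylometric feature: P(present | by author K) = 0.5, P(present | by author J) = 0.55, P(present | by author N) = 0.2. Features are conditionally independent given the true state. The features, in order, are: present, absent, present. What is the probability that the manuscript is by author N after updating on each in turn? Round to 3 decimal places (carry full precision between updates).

After 'present': normaliser = 0.5·0.3500 + 0.55·0.2000 + 0.2·0.4500; P(author K) ≈ 0.4667, P(author J) ≈ 0.2933, P(author N) ≈ 0.2400
After 'absent': normaliser = 0.5·0.4667 + 0.45·0.2933 + 0.8·0.2400; P(author K) ≈ 0.4187, P(author J) ≈ 0.2368, P(author N) ≈ 0.3445
After 'present': normaliser = 0.5·0.4187 + 0.55·0.2368 + 0.2·0.3445; P(author K) ≈ 0.5124, P(author J) ≈ 0.3189, P(author N) ≈ 0.1687

0.169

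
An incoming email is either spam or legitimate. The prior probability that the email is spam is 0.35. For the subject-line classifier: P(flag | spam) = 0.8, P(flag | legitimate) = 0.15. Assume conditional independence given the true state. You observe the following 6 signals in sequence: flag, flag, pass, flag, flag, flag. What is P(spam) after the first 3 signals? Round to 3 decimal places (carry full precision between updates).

0.783

Apply Bayes' rule sequentially, carrying P(spam) forward.
After 'flag': P(spam) = 0.8·0.3500 / (0.8·0.3500 + 0.15·0.6500) ≈ 0.7417
After 'flag': P(spam) = 0.8·0.7417 / (0.8·0.7417 + 0.15·0.2583) ≈ 0.9387
After 'pass': P(spam) = 0.2·0.9387 / (0.2·0.9387 + 0.85·0.0613) ≈ 0.7828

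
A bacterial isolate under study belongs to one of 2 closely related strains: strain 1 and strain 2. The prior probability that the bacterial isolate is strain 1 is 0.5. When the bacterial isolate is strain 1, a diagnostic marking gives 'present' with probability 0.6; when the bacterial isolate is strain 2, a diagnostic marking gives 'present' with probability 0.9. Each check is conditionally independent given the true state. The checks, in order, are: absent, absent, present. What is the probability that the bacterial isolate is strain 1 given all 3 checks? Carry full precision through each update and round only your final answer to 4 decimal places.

Apply Bayes' rule sequentially, carrying P(strain 1) forward.
After 'absent': P(strain 1) = 0.4·0.5000 / (0.4·0.5000 + 0.1·0.5000) ≈ 0.8000
After 'absent': P(strain 1) = 0.4·0.8000 / (0.4·0.8000 + 0.1·0.2000) ≈ 0.9412
After 'present': P(strain 1) = 0.6·0.9412 / (0.6·0.9412 + 0.9·0.0588) ≈ 0.9143

0.9143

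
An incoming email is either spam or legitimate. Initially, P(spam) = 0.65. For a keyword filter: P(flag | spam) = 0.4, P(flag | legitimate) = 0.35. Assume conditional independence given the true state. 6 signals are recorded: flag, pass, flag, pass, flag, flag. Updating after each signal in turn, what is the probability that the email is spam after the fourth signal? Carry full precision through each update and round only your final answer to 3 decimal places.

After 'flag': P(spam) = 0.4·0.6500 / (0.4·0.6500 + 0.35·0.3500) ≈ 0.6797
After 'pass': P(spam) = 0.6·0.6797 / (0.6·0.6797 + 0.65·0.3203) ≈ 0.6621
After 'flag': P(spam) = 0.4·0.6621 / (0.4·0.6621 + 0.35·0.3379) ≈ 0.6913
After 'pass': P(spam) = 0.6·0.6913 / (0.6·0.6913 + 0.65·0.3087) ≈ 0.6739

0.674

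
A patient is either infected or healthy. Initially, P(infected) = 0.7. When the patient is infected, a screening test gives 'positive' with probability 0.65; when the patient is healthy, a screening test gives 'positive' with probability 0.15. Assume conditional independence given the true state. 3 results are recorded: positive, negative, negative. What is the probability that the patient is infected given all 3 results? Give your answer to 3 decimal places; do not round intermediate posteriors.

0.632

After 'positive': P(infected) = 0.65·0.7000 / (0.65·0.7000 + 0.15·0.3000) ≈ 0.9100
After 'negative': P(infected) = 0.35·0.9100 / (0.35·0.9100 + 0.85·0.0900) ≈ 0.8063
After 'negative': P(infected) = 0.35·0.8063 / (0.35·0.8063 + 0.85·0.1937) ≈ 0.6316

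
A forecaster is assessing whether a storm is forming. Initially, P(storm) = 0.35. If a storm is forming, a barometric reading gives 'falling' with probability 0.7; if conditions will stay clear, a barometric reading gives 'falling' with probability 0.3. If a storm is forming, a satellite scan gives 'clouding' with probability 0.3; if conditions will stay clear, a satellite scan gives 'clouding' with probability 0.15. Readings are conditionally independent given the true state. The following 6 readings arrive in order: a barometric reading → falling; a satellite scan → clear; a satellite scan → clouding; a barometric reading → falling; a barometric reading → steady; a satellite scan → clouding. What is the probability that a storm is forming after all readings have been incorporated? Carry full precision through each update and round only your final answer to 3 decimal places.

0.805

After a barometric reading='falling': P(storm) = 0.7·0.3500 / (0.7·0.3500 + 0.3·0.6500) ≈ 0.5568
After a satellite scan='clear': P(storm) = 0.7·0.5568 / (0.7·0.5568 + 0.85·0.4432) ≈ 0.5085
After a satellite scan='clouding': P(storm) = 0.3·0.5085 / (0.3·0.5085 + 0.15·0.4915) ≈ 0.6742
After a barometric reading='falling': P(storm) = 0.7·0.6742 / (0.7·0.6742 + 0.3·0.3258) ≈ 0.8284
After a barometric reading='steady': P(storm) = 0.3·0.8284 / (0.3·0.8284 + 0.7·0.1716) ≈ 0.6742
After a satellite scan='clouding': P(storm) = 0.3·0.6742 / (0.3·0.6742 + 0.15·0.3258) ≈ 0.8054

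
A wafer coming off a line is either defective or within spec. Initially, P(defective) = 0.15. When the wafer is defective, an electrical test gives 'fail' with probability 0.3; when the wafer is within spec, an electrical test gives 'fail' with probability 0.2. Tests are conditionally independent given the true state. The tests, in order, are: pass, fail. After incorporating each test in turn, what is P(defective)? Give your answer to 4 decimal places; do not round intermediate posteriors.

Each posterior becomes the prior for the next update.
After 'pass': P(defective) = 0.7·0.1500 / (0.7·0.1500 + 0.8·0.8500) ≈ 0.1338
After 'fail': P(defective) = 0.3·0.1338 / (0.3·0.1338 + 0.2·0.8662) ≈ 0.1881

0.1881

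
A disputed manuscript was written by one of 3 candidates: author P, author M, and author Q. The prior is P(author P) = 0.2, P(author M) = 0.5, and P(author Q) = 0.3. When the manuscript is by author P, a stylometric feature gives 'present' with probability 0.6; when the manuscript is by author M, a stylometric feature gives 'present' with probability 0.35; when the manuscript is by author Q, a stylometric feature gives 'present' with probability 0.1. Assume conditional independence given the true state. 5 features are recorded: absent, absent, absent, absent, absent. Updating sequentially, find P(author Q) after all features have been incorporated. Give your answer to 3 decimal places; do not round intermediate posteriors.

Apply Bayes' rule sequentially, carrying P(author Q) forward.
After 'absent': normaliser = 0.4·0.2000 + 0.65·0.5000 + 0.9·0.3000; P(author P) ≈ 0.1185, P(author M) ≈ 0.4815, P(author Q) ≈ 0.4000
After 'absent': normaliser = 0.4·0.1185 + 0.65·0.4815 + 0.9·0.4000; P(author P) ≈ 0.0658, P(author M) ≈ 0.4344, P(author Q) ≈ 0.4997
After 'absent': normaliser = 0.4·0.0658 + 0.65·0.4344 + 0.9·0.4997; P(author P) ≈ 0.0347, P(author M) ≈ 0.3723, P(author Q) ≈ 0.5930
After 'absent': normaliser = 0.4·0.0347 + 0.65·0.3723 + 0.9·0.5930; P(author P) ≈ 0.0176, P(author M) ≈ 0.3065, P(author Q) ≈ 0.6759
After 'absent': normaliser = 0.4·0.0176 + 0.65·0.3065 + 0.9·0.6759; P(author P) ≈ 0.0086, P(author M) ≈ 0.2446, P(author Q) ≈ 0.7468

0.747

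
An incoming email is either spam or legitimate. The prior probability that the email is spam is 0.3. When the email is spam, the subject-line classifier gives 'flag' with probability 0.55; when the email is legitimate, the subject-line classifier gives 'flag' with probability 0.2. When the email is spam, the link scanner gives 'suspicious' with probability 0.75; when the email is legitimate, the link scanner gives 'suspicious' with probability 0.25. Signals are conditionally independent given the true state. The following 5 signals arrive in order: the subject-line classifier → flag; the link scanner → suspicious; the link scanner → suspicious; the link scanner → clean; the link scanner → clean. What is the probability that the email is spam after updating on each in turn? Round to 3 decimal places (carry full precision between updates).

0.541

After the subject-line classifier='flag': P(spam) = 0.55·0.3000 / (0.55·0.3000 + 0.2·0.7000) ≈ 0.5410
After the link scanner='suspicious': P(spam) = 0.75·0.5410 / (0.75·0.5410 + 0.25·0.4590) ≈ 0.7795
After the link scanner='suspicious': P(spam) = 0.75·0.7795 / (0.75·0.7795 + 0.25·0.2205) ≈ 0.9138
After the link scanner='clean': P(spam) = 0.25·0.9138 / (0.25·0.9138 + 0.75·0.0862) ≈ 0.7795
After the link scanner='clean': P(spam) = 0.25·0.7795 / (0.25·0.7795 + 0.75·0.2205) ≈ 0.5410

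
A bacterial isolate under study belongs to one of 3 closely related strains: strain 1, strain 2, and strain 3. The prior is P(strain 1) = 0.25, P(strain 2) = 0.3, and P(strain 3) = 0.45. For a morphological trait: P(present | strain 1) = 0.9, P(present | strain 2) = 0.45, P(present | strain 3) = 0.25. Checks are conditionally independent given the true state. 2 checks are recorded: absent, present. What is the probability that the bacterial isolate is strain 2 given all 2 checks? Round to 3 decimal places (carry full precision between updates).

0.410

Each posterior becomes the prior for the next update.
After 'absent': normaliser = 0.1·0.2500 + 0.55·0.3000 + 0.75·0.4500; P(strain 1) ≈ 0.0474, P(strain 2) ≈ 0.3128, P(strain 3) ≈ 0.6398
After 'present': normaliser = 0.9·0.0474 + 0.45·0.3128 + 0.25·0.6398; P(strain 1) ≈ 0.1242, P(strain 2) ≈ 0.4099, P(strain 3) ≈ 0.4658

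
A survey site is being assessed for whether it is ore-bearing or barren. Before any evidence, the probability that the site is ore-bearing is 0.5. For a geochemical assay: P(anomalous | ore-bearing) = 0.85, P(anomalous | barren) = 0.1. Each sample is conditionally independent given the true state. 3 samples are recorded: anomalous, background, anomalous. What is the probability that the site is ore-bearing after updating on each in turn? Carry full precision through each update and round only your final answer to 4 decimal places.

0.9233

Apply Bayes' rule sequentially, carrying P(ore) forward.
After 'anomalous': P(ore) = 0.85·0.5000 / (0.85·0.5000 + 0.1·0.5000) ≈ 0.8947
After 'background': P(ore) = 0.15·0.8947 / (0.15·0.8947 + 0.9·0.1053) ≈ 0.5862
After 'anomalous': P(ore) = 0.85·0.5862 / (0.85·0.5862 + 0.1·0.4138) ≈ 0.9233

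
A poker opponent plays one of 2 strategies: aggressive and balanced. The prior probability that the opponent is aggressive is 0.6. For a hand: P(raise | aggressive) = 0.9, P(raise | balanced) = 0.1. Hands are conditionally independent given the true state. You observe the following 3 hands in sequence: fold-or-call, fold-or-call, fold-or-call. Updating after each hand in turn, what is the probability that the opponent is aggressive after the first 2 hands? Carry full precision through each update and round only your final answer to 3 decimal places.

After 'fold-or-call': P(aggressive) = 0.1·0.6000 / (0.1·0.6000 + 0.9·0.4000) ≈ 0.1429
After 'fold-or-call': P(aggressive) = 0.1·0.1429 / (0.1·0.1429 + 0.9·0.8571) ≈ 0.0182

0.018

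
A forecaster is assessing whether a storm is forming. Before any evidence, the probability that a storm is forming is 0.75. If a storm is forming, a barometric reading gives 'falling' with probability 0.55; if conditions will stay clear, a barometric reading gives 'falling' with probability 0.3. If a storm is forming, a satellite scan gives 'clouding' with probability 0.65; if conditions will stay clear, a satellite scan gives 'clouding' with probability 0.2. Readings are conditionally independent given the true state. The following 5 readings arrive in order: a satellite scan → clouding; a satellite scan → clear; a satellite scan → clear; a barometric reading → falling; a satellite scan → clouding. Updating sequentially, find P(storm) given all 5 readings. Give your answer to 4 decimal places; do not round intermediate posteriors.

0.9175

Apply Bayes' rule sequentially, carrying P(storm) forward.
After a satellite scan='clouding': P(storm) = 0.65·0.7500 / (0.65·0.7500 + 0.2·0.2500) ≈ 0.9070
After a satellite scan='clear': P(storm) = 0.35·0.9070 / (0.35·0.9070 + 0.8·0.0930) ≈ 0.8101
After a satellite scan='clear': P(storm) = 0.35·0.8101 / (0.35·0.8101 + 0.8·0.1899) ≈ 0.6511
After a barometric reading='falling': P(storm) = 0.55·0.6511 / (0.55·0.6511 + 0.3·0.3489) ≈ 0.7738
After a satellite scan='clouding': P(storm) = 0.65·0.7738 / (0.65·0.7738 + 0.2·0.2262) ≈ 0.9175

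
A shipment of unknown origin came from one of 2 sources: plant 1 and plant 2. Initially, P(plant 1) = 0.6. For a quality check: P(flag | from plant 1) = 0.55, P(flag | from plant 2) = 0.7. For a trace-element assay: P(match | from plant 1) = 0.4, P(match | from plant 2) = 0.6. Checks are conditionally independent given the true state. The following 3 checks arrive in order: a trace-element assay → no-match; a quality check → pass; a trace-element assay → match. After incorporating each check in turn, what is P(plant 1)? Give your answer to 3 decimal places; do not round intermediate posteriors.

0.692

After a trace-element assay='no-match': P(plant 1) = 0.6·0.6000 / (0.6·0.6000 + 0.4·0.4000) ≈ 0.6923
After a quality check='pass': P(plant 1) = 0.45·0.6923 / (0.45·0.6923 + 0.3·0.3077) ≈ 0.7714
After a trace-element assay='match': P(plant 1) = 0.4·0.7714 / (0.4·0.7714 + 0.6·0.2286) ≈ 0.6923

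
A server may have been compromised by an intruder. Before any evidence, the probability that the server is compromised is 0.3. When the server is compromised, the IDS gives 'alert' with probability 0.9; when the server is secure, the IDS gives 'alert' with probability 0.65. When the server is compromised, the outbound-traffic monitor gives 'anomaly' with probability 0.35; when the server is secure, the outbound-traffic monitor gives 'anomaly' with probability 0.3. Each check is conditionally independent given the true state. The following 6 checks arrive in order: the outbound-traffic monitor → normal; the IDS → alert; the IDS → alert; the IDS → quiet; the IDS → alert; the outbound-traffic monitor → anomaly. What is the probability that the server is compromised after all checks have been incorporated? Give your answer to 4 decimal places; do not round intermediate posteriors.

After the outbound-traffic monitor='normal': P(compromised) = 0.65·0.3000 / (0.65·0.3000 + 0.7·0.7000) ≈ 0.2847
After the IDS='alert': P(compromised) = 0.9·0.2847 / (0.9·0.2847 + 0.65·0.7153) ≈ 0.3553
After the IDS='alert': P(compromised) = 0.9·0.3553 / (0.9·0.3553 + 0.65·0.6447) ≈ 0.4328
After the IDS='quiet': P(compromised) = 0.1·0.4328 / (0.1·0.4328 + 0.35·0.5672) ≈ 0.1790
After the IDS='alert': P(compromised) = 0.9·0.1790 / (0.9·0.1790 + 0.65·0.8210) ≈ 0.2318
After the outbound-traffic monitor='anomaly': P(compromised) = 0.35·0.2318 / (0.35·0.2318 + 0.3·0.7682) ≈ 0.2604

0.2604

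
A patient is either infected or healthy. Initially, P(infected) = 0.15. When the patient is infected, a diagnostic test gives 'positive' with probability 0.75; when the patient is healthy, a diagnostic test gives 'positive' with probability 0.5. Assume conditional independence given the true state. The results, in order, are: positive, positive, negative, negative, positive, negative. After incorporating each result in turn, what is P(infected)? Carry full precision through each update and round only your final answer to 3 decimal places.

Apply Bayes' rule sequentially, carrying P(infected) forward.
After 'positive': P(infected) = 0.75·0.1500 / (0.75·0.1500 + 0.5·0.8500) ≈ 0.2093
After 'positive': P(infected) = 0.75·0.2093 / (0.75·0.2093 + 0.5·0.7907) ≈ 0.2842
After 'negative': P(infected) = 0.25·0.2842 / (0.25·0.2842 + 0.5·0.7158) ≈ 0.1656
After 'negative': P(infected) = 0.25·0.1656 / (0.25·0.1656 + 0.5·0.8344) ≈ 0.0903
After 'positive': P(infected) = 0.75·0.0903 / (0.75·0.0903 + 0.5·0.9097) ≈ 0.1296
After 'negative': P(infected) = 0.25·0.1296 / (0.25·0.1296 + 0.5·0.8704) ≈ 0.0693

0.069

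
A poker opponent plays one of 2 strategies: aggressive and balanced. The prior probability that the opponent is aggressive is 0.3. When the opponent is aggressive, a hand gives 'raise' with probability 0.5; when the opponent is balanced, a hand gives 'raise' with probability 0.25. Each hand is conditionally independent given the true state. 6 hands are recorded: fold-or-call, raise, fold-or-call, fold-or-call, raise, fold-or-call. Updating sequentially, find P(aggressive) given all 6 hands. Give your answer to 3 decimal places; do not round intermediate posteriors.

Apply Bayes' rule sequentially, carrying P(aggressive) forward.
After 'fold-or-call': P(aggressive) = 0.5·0.3000 / (0.5·0.3000 + 0.75·0.7000) ≈ 0.2222
After 'raise': P(aggressive) = 0.5·0.2222 / (0.5·0.2222 + 0.25·0.7778) ≈ 0.3636
After 'fold-or-call': P(aggressive) = 0.5·0.3636 / (0.5·0.3636 + 0.75·0.6364) ≈ 0.2759
After 'fold-or-call': P(aggressive) = 0.5·0.2759 / (0.5·0.2759 + 0.75·0.7241) ≈ 0.2025
After 'raise': P(aggressive) = 0.5·0.2025 / (0.5·0.2025 + 0.25·0.7975) ≈ 0.3368
After 'fold-or-call': P(aggressive) = 0.5·0.3368 / (0.5·0.3368 + 0.75·0.6632) ≈ 0.2530

0.253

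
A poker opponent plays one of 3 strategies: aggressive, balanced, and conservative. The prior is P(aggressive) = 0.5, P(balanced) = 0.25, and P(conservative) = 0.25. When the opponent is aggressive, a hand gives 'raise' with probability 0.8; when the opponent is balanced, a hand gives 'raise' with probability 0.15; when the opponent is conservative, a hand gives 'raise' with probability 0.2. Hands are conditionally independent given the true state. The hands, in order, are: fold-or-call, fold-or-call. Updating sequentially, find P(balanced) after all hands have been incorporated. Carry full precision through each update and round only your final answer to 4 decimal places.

0.5009

Each posterior becomes the prior for the next update.
After 'fold-or-call': normaliser = 0.2·0.5000 + 0.85·0.2500 + 0.8·0.2500; P(aggressive) ≈ 0.1951, P(balanced) ≈ 0.4146, P(conservative) ≈ 0.3902
After 'fold-or-call': normaliser = 0.2·0.1951 + 0.85·0.4146 + 0.8·0.3902; P(aggressive) ≈ 0.0555, P(balanced) ≈ 0.5009, P(conservative) ≈ 0.4437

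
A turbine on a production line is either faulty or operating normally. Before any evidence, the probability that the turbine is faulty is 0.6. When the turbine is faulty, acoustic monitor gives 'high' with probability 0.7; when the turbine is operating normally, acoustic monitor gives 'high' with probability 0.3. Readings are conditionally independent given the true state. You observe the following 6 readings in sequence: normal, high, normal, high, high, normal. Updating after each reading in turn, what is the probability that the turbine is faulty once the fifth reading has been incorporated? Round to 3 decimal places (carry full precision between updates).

After 'normal': P(faulty) = 0.3·0.6000 / (0.3·0.6000 + 0.7·0.4000) ≈ 0.3913
After 'high': P(faulty) = 0.7·0.3913 / (0.7·0.3913 + 0.3·0.6087) ≈ 0.6000
After 'normal': P(faulty) = 0.3·0.6000 / (0.3·0.6000 + 0.7·0.4000) ≈ 0.3913
After 'high': P(faulty) = 0.7·0.3913 / (0.7·0.3913 + 0.3·0.6087) ≈ 0.6000
After 'high': P(faulty) = 0.7·0.6000 / (0.7·0.6000 + 0.3·0.4000) ≈ 0.7778

0.778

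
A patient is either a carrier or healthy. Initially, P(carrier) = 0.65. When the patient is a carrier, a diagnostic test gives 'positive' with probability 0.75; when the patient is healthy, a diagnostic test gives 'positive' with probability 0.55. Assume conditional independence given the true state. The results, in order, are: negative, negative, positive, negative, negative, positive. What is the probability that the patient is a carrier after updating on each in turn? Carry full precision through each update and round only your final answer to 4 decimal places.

0.2475

After 'negative': P(carrier) = 0.25·0.6500 / (0.25·0.6500 + 0.45·0.3500) ≈ 0.5078
After 'negative': P(carrier) = 0.25·0.5078 / (0.25·0.5078 + 0.45·0.4922) ≈ 0.3643
After 'positive': P(carrier) = 0.75·0.3643 / (0.75·0.3643 + 0.55·0.6357) ≈ 0.4387
After 'negative': P(carrier) = 0.25·0.4387 / (0.25·0.4387 + 0.45·0.5613) ≈ 0.3028
After 'negative': P(carrier) = 0.25·0.3028 / (0.25·0.3028 + 0.45·0.6972) ≈ 0.1944
After 'positive': P(carrier) = 0.75·0.1944 / (0.75·0.1944 + 0.55·0.8056) ≈ 0.2475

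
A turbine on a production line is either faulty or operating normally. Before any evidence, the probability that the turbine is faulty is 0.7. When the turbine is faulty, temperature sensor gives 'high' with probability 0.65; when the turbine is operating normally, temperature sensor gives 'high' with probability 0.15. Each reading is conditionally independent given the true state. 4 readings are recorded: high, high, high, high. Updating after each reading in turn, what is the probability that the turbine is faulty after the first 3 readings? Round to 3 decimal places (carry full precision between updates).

After 'high': P(faulty) = 0.65·0.7000 / (0.65·0.7000 + 0.15·0.3000) ≈ 0.9100
After 'high': P(faulty) = 0.65·0.9100 / (0.65·0.9100 + 0.15·0.0900) ≈ 0.9777
After 'high': P(faulty) = 0.65·0.9777 / (0.65·0.9777 + 0.15·0.0223) ≈ 0.9948

0.995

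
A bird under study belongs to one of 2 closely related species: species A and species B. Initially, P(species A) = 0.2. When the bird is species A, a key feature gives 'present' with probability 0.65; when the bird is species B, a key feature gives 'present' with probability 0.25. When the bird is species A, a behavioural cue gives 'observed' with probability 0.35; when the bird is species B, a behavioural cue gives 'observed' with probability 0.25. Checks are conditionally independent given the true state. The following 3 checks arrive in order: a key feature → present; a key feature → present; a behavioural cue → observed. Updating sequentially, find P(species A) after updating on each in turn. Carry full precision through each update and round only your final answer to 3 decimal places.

0.703

After a key feature='present': P(species A) = 0.65·0.2000 / (0.65·0.2000 + 0.25·0.8000) ≈ 0.3939
After a key feature='present': P(species A) = 0.65·0.3939 / (0.65·0.3939 + 0.25·0.6061) ≈ 0.6283
After a behavioural cue='observed': P(species A) = 0.35·0.6283 / (0.35·0.6283 + 0.25·0.3717) ≈ 0.7029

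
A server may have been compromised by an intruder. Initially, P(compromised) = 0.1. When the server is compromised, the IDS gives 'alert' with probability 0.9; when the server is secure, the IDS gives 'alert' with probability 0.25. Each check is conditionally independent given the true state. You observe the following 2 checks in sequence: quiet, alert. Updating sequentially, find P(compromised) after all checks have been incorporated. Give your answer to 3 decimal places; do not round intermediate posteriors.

0.051

After 'quiet': P(compromised) = 0.1·0.1000 / (0.1·0.1000 + 0.75·0.9000) ≈ 0.0146
After 'alert': P(compromised) = 0.9·0.0146 / (0.9·0.0146 + 0.25·0.9854) ≈ 0.0506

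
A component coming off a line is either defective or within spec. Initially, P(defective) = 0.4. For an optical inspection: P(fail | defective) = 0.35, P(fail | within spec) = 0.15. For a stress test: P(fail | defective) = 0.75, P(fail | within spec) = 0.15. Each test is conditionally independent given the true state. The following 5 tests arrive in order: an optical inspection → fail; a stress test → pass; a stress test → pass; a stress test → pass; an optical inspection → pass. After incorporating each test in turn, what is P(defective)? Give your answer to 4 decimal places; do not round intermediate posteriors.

After an optical inspection='fail': P(defective) = 0.35·0.4000 / (0.35·0.4000 + 0.15·0.6000) ≈ 0.6087
After a stress test='pass': P(defective) = 0.25·0.6087 / (0.25·0.6087 + 0.85·0.3913) ≈ 0.3139
After a stress test='pass': P(defective) = 0.25·0.3139 / (0.25·0.3139 + 0.85·0.6861) ≈ 0.1186
After a stress test='pass': P(defective) = 0.25·0.1186 / (0.25·0.1186 + 0.85·0.8814) ≈ 0.0381
After an optical inspection='pass': P(defective) = 0.65·0.0381 / (0.65·0.0381 + 0.85·0.9619) ≈ 0.0294

0.0294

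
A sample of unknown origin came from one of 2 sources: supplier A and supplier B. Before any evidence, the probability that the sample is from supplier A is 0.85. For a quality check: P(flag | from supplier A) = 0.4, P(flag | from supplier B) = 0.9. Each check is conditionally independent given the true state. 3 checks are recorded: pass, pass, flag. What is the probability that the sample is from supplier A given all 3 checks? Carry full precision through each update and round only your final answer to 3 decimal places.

Each posterior becomes the prior for the next update.
After 'pass': P(supplier A) = 0.6·0.8500 / (0.6·0.8500 + 0.1·0.1500) ≈ 0.9714
After 'pass': P(supplier A) = 0.6·0.9714 / (0.6·0.9714 + 0.1·0.0286) ≈ 0.9951
After 'flag': P(supplier A) = 0.4·0.9951 / (0.4·0.9951 + 0.9·0.0049) ≈ 0.9891

0.989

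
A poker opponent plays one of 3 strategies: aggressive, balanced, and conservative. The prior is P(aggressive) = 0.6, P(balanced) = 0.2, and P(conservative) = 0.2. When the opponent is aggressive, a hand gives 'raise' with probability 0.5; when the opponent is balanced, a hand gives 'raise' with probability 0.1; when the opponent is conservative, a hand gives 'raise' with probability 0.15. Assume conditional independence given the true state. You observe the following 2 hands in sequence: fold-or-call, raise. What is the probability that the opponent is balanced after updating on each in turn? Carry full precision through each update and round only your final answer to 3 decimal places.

0.093

Apply Bayes' rule sequentially, carrying P(balanced) forward.
After 'fold-or-call': normaliser = 0.5·0.6000 + 0.9·0.2000 + 0.85·0.2000; P(aggressive) ≈ 0.4615, P(balanced) ≈ 0.2769, P(conservative) ≈ 0.2615
After 'raise': normaliser = 0.5·0.4615 + 0.1·0.2769 + 0.15·0.2615; P(aggressive) ≈ 0.7752, P(balanced) ≈ 0.0930, P(conservative) ≈ 0.1318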